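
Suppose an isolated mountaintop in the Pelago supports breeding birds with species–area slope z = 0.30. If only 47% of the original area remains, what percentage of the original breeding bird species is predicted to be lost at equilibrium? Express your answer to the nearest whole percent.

S_new/S_old = (A_new/A_old)^z = 0.47^0.3
= exp(0.3 × ln 0.47) = exp(0.3 × -0.7550) = exp(-0.2265) ≈ 0.7973
Fraction lost = 1 − 0.7973 = 0.2027

20%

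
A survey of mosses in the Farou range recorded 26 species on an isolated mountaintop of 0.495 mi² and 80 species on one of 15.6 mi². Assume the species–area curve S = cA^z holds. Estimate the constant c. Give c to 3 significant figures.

32.7

z = ln(S₂/S₁) / ln(A₂/A₁) = ln(80/26) / ln(15.6/0.495) = 1.1239 / 3.4505 = 0.3257
c = S₁ / A₁^z = 26 / 0.495^0.3257 = 26 / 0.7953 = 32.69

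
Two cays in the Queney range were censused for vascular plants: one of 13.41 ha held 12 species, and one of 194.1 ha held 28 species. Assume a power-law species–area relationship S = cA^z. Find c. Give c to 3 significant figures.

5.27

z = ln(S₂/S₁) / ln(A₂/A₁) = ln(28/12) / ln(194.1/13.41) = 0.8473 / 2.6724 = 0.3171
c = S₁ / A₁^z = 12 / 13.41^0.3171 = 12 / 2.278 = 5.269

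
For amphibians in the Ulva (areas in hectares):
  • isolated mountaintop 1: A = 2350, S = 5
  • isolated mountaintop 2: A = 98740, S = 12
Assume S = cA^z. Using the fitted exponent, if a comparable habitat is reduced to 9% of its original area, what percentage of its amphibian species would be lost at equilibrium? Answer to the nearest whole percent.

43%

z = ln(12/5) / ln(98740/2350) = 0.8755 / 3.7381 = 0.2342
S_new/S_old = (A_new/A_old)^z = 0.09^0.2342 = exp(0.2342 × -2.4079) = 0.569
Fraction lost = 1 − 0.569 = 0.431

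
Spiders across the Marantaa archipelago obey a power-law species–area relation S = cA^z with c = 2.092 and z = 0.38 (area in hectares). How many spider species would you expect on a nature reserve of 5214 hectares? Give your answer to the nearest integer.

54 species

S = 2.092 × 5214^0.38 = 2.092 × 25.85 ≈ 54.09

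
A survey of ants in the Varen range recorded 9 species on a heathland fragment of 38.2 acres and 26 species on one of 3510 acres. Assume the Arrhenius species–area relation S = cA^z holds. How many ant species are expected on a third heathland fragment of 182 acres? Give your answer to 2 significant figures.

z = ln(26/9) / ln(3510/38.2) = 1.0609 / 4.5205 = 0.2347
c = 9 / 38.2^0.2347 = 9 / 2.351 = 3.828
S₃ = 3.828 × 182^0.2347 = 3.828 × 3.391 ≈ 12.98

13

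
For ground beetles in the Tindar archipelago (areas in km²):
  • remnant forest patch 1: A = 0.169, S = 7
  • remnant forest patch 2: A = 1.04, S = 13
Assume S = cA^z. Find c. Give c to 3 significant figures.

12.8

z = ln(S₂/S₁) / ln(A₂/A₁) = ln(13/7) / ln(1.04/0.169) = 0.6190 / 1.8171 = 0.3407
c = S₁ / A₁^z = 7 / 0.169^0.3407 = 7 / 0.5457 = 12.83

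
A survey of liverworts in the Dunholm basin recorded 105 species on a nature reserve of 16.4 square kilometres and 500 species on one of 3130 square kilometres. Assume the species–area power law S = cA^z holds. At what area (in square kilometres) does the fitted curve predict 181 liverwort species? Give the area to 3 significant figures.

102 square kilometres

z = ln(500/105) / ln(3130/16.4) = 1.5606 / 5.2515 = 0.2972
c = 105 / 16.4^0.2972 = 105 / 2.296 = 45.73
A = (181/45.73)^(1/0.2972) ⇒ ln A = ln(3.958)/0.2972 = 4.6296
A = e^4.6296 ≈ 102.5 square kilometres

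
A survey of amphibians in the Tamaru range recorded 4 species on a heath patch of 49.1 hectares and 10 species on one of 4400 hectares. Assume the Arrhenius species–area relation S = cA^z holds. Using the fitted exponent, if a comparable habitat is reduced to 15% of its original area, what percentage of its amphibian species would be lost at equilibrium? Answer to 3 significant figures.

32.1%

z = ln(10/4) / ln(4400/49.1) = 0.9163 / 4.4955 = 0.2038
S_new/S_old = (A_new/A_old)^z = 0.15^0.2038 = exp(0.2038 × -1.8971) = 0.6793
Fraction lost = 1 − 0.6793 = 0.3207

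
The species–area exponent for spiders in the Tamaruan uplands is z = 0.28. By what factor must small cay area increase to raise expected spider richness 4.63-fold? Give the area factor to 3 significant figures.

(A₂/A₁)^0.28 = 4.63, so A₂/A₁ = 4.63^(1/0.28) = 4.63^3.571
ln(A₂/A₁) = ln 4.63 / 0.28 = 1.5326 / 0.28 = 5.4734
A₂/A₁ = e^5.4734 ≈ 238.3

238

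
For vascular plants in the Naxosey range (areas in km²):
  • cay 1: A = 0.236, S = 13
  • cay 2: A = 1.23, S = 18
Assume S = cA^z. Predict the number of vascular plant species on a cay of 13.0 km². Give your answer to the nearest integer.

29

z = ln(18/13) / ln(1.23/0.236) = 0.3254 / 1.6509 = 0.1971
c = 13 / 0.236^0.1971 = 13 / 0.7523 = 17.28
S₃ = 17.28 × 13^0.1971 = 17.28 × 1.658 ≈ 28.65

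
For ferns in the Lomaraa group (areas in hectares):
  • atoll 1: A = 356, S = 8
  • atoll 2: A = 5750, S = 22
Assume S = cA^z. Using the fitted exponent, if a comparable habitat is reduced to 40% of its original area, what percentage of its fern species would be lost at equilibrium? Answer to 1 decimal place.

28.3%

z = ln(22/8) / ln(5750/356) = 1.0116 / 2.7820 = 0.3636
S_new/S_old = (A_new/A_old)^z = 0.4^0.3636 = exp(0.3636 × -0.9163) = 0.7166
Fraction lost = 1 − 0.7166 = 0.2834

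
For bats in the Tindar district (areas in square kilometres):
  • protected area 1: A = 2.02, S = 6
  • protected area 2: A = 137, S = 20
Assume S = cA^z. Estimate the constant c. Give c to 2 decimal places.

z = ln(S₂/S₁) / ln(A₂/A₁) = ln(20/6) / ln(137/2.02) = 1.2040 / 4.2169 = 0.2855
c = S₁ / A₁^z = 6 / 2.02^0.2855 = 6 / 1.222 = 4.909

4.91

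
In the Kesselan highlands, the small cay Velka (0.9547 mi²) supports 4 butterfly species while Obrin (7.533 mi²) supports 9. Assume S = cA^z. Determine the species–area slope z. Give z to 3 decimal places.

Taking logs: ln S = ln c + z ln A, so z = (ln S₂ − ln S₁)/(ln A₂ − ln A₁).
z = ln(9/4) / ln(7.533/0.9547) = ln(2.25) / ln(7.89) = 0.8109 / 2.0657 = 0.3926

0.393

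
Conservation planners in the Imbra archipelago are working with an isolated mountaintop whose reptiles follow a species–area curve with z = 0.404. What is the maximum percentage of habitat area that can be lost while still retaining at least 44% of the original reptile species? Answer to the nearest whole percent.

87%

Need (A_new/A_old)^0.404 = 0.44, so A_new/A_old = 0.44^(1/0.404) = 0.44^2.475
ln(A_new/A_old) = ln 0.44 / 0.404 = -0.8210 / 0.404 = -2.0321
A_new/A_old = e^-2.0321 ≈ 0.1311
Fraction that can be lost = 1 − 0.1311 = 0.8689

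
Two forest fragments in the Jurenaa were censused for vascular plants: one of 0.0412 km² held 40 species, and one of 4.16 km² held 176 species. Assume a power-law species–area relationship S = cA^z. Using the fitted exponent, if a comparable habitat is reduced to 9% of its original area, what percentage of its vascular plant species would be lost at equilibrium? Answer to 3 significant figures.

z = ln(176/40) / ln(4.16/0.0412) = 1.4816 / 4.6148 = 0.3211
S_new/S_old = (A_new/A_old)^z = 0.09^0.3211 = exp(0.3211 × -2.4079) = 0.4616
Fraction lost = 1 − 0.4616 = 0.5384

53.8%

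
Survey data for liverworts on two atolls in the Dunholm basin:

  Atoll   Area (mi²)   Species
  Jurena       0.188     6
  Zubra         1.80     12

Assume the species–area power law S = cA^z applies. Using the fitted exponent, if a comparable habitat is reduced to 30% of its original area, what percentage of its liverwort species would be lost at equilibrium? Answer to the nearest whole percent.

31%

z = ln(12/6) / ln(1.8/0.188) = 0.6931 / 2.2591 = 0.3068
S_new/S_old = (A_new/A_old)^z = 0.3^0.3068 = exp(0.3068 × -1.2040) = 0.6911
Fraction lost = 1 − 0.6911 = 0.3089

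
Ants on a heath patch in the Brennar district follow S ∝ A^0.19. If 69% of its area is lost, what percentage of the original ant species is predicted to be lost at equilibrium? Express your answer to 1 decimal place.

20.0%

S_new/S_old = (A_new/A_old)^z = 0.31^0.19
= exp(0.19 × ln 0.31) = exp(0.19 × -1.1712) = exp(-0.2225) ≈ 0.8005
Fraction lost = 1 − 0.8005 = 0.1995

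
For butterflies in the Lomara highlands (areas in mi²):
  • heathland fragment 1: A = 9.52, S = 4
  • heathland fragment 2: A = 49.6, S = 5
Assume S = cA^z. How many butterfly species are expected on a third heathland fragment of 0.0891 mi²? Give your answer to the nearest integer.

2

z = ln(5/4) / ln(49.6/9.52) = 0.2231 / 1.6506 = 0.1352
c = 4 / 9.52^0.1352 = 4 / 1.356 = 2.95
S₃ = 2.95 × 0.0891^0.1352 = 2.95 × 0.7212 ≈ 2.127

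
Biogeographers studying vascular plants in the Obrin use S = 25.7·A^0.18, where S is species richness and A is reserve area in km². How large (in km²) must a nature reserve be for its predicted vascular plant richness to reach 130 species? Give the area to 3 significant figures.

130 = 25.7 × A^0.18  ⇒  A^0.18 = 130/25.7 = 5.058
ln A = ln(5.058) / 0.18 = 1.6210 / 0.18 = 9.0058
A = e^9.0058 ≈ 8150 km²

8150 km²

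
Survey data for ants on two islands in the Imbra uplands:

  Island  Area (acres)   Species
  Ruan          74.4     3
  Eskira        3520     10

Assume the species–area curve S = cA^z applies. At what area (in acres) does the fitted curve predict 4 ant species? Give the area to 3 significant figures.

z = ln(10/3) / ln(3520/74.4) = 1.2040 / 3.8568 = 0.3122
c = 3 / 74.4^0.3122 = 3 / 3.839 = 0.7814
A = (4/0.7814)^(1/0.3122) ⇒ ln A = ln(5.119)/0.3122 = 5.2310
A = e^5.2310 ≈ 187 acres

187 acres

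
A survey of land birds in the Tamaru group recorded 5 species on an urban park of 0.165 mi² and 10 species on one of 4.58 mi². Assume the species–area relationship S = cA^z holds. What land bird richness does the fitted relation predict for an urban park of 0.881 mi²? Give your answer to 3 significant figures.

z = ln(10/5) / ln(4.58/0.165) = 0.6931 / 3.3235 = 0.2086
c = 5 / 0.165^0.2086 = 5 / 0.6868 = 7.281
S₃ = 7.281 × 0.881^0.2086 = 7.281 × 0.9739 ≈ 7.091

7.09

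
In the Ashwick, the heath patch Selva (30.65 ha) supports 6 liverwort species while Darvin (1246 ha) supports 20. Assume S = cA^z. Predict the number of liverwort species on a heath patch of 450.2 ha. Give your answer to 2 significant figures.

14

z = ln(20/6) / ln(1246/30.65) = 1.2040 / 3.7051 = 0.3250
c = 6 / 30.65^0.3250 = 6 / 3.041 = 1.973
S₃ = 1.973 × 450.2^0.3250 = 1.973 × 7.282 ≈ 14.37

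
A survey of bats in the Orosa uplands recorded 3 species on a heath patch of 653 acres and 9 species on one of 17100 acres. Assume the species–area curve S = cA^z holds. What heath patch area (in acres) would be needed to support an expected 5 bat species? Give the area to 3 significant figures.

z = ln(9/3) / ln(17100/653) = 1.0986 / 3.2653 = 0.3365
c = 3 / 653^0.3365 = 3 / 8.853 = 0.3389
A = (5/0.3389)^(1/0.3365) ⇒ ln A = ln(14.76)/0.3365 = 7.9998
A = e^7.9998 ≈ 2980 acres

2980 acres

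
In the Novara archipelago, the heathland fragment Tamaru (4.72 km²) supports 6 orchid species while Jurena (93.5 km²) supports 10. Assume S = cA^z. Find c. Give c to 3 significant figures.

z = ln(S₂/S₁) / ln(A₂/A₁) = ln(10/6) / ln(93.5/4.72) = 0.5108 / 2.9862 = 0.1711
c = S₁ / A₁^z = 6 / 4.72^0.1711 = 6 / 1.304 = 4.601

4.60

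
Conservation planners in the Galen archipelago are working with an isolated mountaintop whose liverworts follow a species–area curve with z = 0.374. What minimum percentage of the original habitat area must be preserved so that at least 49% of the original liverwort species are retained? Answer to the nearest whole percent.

Need (A_new/A_old)^0.374 = 0.49, so A_new/A_old = 0.49^(1/0.374) = 0.49^2.674
ln(A_new/A_old) = ln 0.49 / 0.374 = -0.7133 / 0.374 = -1.9074
A_new/A_old = e^-1.9074 ≈ 0.1485

15%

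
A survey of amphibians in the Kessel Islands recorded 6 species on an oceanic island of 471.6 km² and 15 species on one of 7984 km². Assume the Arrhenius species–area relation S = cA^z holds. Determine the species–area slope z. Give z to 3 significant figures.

Taking logs: ln S = ln c + z ln A, so z = (ln S₂ − ln S₁)/(ln A₂ − ln A₁).
z = ln(15/6) / ln(7984/471.6) = ln(2.5) / ln(16.93) = 0.9163 / 2.8291 = 0.3239

0.324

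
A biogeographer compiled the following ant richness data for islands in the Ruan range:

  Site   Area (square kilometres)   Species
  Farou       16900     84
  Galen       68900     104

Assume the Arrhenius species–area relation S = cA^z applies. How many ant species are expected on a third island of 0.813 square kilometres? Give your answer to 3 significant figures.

18.5

z = ln(104/84) / ln(68900/16900) = 0.2136 / 1.4053 = 0.1520
c = 84 / 16900^0.1520 = 84 / 4.391 = 19.13
S₃ = 19.13 × 0.813^0.1520 = 19.13 × 0.969 ≈ 18.54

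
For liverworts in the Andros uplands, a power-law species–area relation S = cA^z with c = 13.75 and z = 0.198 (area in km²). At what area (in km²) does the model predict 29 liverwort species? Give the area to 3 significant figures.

29 = 13.75 × A^0.198  ⇒  A^0.198 = 29/13.75 = 2.109
ln A = ln(2.109) / 0.198 = 0.7463 / 0.198 = 3.7690
A = e^3.7690 ≈ 43.34 km²

43.3 km²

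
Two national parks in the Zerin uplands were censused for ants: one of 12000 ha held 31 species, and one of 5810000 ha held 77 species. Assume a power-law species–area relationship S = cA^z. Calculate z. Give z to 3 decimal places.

Taking logs: ln S = ln c + z ln A, so z = (ln S₂ − ln S₁)/(ln A₂ − ln A₁).
z = ln(77/31) / ln(5810000/12000) = ln(2.484) / ln(484.2) = 0.9098 / 6.1824 = 0.1472

0.147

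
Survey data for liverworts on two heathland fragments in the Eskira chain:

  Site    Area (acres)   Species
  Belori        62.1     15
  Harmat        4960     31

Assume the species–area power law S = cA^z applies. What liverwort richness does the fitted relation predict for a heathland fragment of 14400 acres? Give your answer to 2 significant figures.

z = ln(31/15) / ln(4960/62.1) = 0.7259 / 4.3804 = 0.1657
c = 15 / 62.1^0.1657 = 15 / 1.982 = 7.567
S₃ = 7.567 × 14400^0.1657 = 7.567 × 4.888 ≈ 36.99

37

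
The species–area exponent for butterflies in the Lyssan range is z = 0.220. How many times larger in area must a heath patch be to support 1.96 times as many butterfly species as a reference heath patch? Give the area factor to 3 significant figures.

(A₂/A₁)^0.22 = 1.96, so A₂/A₁ = 1.96^(1/0.22) = 1.96^4.545
ln(A₂/A₁) = ln 1.96 / 0.22 = 0.6729 / 0.22 = 3.0588
A₂/A₁ = e^3.0588 ≈ 21.3

21.3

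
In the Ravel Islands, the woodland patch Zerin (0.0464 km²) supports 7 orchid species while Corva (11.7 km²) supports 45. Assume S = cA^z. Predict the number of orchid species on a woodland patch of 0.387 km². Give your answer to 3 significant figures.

z = ln(45/7) / ln(11.7/0.0464) = 1.8608 / 5.5300 = 0.3365
c = 7 / 0.0464^0.3365 = 7 / 0.3559 = 19.67
S₃ = 19.67 × 0.387^0.3365 = 19.67 × 0.7266 ≈ 14.29

14.3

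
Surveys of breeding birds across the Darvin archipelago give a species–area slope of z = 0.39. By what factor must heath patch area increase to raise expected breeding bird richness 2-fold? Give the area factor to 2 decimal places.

5.91

(A₂/A₁)^0.39 = 2, so A₂/A₁ = 2^(1/0.39) = 2^2.564
ln(A₂/A₁) = ln 2 / 0.39 = 0.6931 / 0.39 = 1.7773
A₂/A₁ = e^1.7773 ≈ 5.914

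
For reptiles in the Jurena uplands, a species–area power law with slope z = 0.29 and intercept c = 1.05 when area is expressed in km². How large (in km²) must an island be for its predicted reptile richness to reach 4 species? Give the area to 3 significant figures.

101 km²

4 = 1.05 × A^0.29  ⇒  A^0.29 = 4/1.05 = 3.81
ln A = ln(3.81) / 0.29 = 1.3375 / 0.29 = 4.6121
A = e^4.6121 ≈ 100.7 km²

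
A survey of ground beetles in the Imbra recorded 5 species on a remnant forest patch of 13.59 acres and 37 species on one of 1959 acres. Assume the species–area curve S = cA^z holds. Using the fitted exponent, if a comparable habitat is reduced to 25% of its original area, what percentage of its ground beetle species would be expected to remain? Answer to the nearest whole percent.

57%

z = ln(37/5) / ln(1959/13.59) = 2.0015 / 4.9709 = 0.4026
S_new/S_old = (A_new/A_old)^z = 0.25^0.4026 = exp(0.4026 × -1.3863) = 0.5722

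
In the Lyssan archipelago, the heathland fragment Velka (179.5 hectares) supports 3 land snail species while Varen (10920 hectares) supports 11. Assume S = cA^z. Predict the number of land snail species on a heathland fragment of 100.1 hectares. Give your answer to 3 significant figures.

2.49

z = ln(11/3) / ln(10920/179.5) = 1.2993 / 4.1082 = 0.3163
c = 3 / 179.5^0.3163 = 3 / 5.163 = 0.5811
S₃ = 0.5811 × 100.1^0.3163 = 0.5811 × 4.292 ≈ 2.494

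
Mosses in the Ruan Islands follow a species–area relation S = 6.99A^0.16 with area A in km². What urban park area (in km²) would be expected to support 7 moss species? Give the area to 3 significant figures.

7 = 6.99 × A^0.16  ⇒  A^0.16 = 7/6.99 = 1.001
ln A = ln(1.001) / 0.16 = 0.0014 / 0.16 = 0.0089
A = e^0.0089 ≈ 1.009 km²

1.01 km²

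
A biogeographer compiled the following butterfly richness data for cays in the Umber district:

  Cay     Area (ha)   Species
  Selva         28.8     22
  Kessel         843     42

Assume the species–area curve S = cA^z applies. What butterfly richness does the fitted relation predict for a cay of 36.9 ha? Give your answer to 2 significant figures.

23

z = ln(42/22) / ln(843/28.8) = 0.6466 / 3.3766 = 0.1915
c = 22 / 28.8^0.1915 = 22 / 1.903 = 11.56
S₃ = 11.56 × 36.9^0.1915 = 11.56 × 1.996 ≈ 23.07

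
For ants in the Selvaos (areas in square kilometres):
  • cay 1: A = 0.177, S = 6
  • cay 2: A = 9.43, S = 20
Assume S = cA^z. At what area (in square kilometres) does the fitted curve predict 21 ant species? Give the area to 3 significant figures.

11.1 square kilometres

z = ln(20/6) / ln(9.43/0.177) = 1.2040 / 3.9755 = 0.3028
c = 6 / 0.177^0.3028 = 6 / 0.5919 = 10.14
A = (21/10.14)^(1/0.3028) ⇒ ln A = ln(2.072)/0.3028 = 2.4050
A = e^2.4050 ≈ 11.08 square kilometres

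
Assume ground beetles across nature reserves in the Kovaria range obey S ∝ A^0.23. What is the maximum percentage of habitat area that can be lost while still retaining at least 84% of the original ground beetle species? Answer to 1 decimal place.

Need (A_new/A_old)^0.23 = 0.84, so A_new/A_old = 0.84^(1/0.23) = 0.84^4.348
ln(A_new/A_old) = ln 0.84 / 0.23 = -0.1744 / 0.23 = -0.7581
A_new/A_old = e^-0.7581 ≈ 0.4686
Fraction that can be lost = 1 − 0.4686 = 0.5314

53.1%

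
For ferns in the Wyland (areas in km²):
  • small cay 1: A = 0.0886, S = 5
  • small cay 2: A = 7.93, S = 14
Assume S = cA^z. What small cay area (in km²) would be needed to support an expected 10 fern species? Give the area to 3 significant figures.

z = ln(14/5) / ln(7.93/0.0886) = 1.0296 / 4.4943 = 0.2291
c = 5 / 0.0886^0.2291 = 5 / 0.5739 = 8.712
A = (10/8.712)^(1/0.2291) ⇒ ln A = ln(1.148)/0.2291 = 0.6020
A = e^0.6020 ≈ 1.826 km²

1.83 km²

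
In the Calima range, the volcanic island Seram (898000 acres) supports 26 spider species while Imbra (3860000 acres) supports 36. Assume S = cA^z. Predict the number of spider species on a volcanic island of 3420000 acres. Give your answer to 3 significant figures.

z = ln(36/26) / ln(3860000/898000) = 0.3254 / 1.4583 = 0.2232
c = 26 / 898000^0.2232 = 26 / 21.31 = 1.22
S₃ = 1.22 × 3420000^0.2232 = 1.22 × 28.72 ≈ 35.04

35.0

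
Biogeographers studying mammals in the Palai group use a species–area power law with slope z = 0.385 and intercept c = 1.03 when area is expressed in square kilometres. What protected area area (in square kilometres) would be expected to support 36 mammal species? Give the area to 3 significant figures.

36 = 1.03 × A^0.385  ⇒  A^0.385 = 36/1.03 = 34.95
ln A = ln(34.95) / 0.385 = 3.5540 / 0.385 = 9.2311
A = e^9.2311 ≈ 10209 square kilometres

10200 square kilometres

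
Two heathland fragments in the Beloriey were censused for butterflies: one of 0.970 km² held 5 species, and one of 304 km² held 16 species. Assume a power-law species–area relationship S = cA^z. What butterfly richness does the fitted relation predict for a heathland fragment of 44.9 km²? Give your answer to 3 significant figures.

z = ln(16/5) / ln(304/0.97) = 1.1632 / 5.7475 = 0.2024
c = 5 / 0.97^0.2024 = 5 / 0.9939 = 5.031
S₃ = 5.031 × 44.9^0.2024 = 5.031 × 2.16 ≈ 10.86

10.9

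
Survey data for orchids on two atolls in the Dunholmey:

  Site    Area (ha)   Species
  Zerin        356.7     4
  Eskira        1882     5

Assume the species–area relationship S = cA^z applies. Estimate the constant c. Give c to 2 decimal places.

z = ln(S₂/S₁) / ln(A₂/A₁) = ln(5/4) / ln(1882/356.7) = 0.2231 / 1.6632 = 0.1342
c = S₁ / A₁^z = 4 / 356.7^0.1342 = 4 / 2.2 = 1.818

1.82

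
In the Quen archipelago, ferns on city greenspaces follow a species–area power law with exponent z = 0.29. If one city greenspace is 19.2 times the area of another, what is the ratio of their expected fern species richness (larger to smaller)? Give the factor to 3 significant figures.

S₂/S₁ = (A₂/A₁)^z = 19.2^0.29
ln(S₂/S₁) = 0.29 × ln 19.2 = 0.29 × 2.9549 = 0.8569
S₂/S₁ = e^0.8569 ≈ 2.356

2.36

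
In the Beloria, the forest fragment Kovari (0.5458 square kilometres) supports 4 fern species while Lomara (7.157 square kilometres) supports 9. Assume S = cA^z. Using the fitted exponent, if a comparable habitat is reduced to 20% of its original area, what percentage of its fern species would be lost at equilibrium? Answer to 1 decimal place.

z = ln(9/4) / ln(7.157/0.5458) = 0.8109 / 2.5736 = 0.3151
S_new/S_old = (A_new/A_old)^z = 0.2^0.3151 = exp(0.3151 × -1.6094) = 0.6022
Fraction lost = 1 − 0.6022 = 0.3978

39.8%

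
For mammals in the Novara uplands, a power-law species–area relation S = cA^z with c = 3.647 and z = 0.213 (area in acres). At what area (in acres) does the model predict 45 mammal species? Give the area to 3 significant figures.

45 = 3.647 × A^0.213  ⇒  A^0.213 = 45/3.647 = 12.34
ln A = ln(12.34) / 0.213 = 2.5128 / 0.213 = 11.7970
A = e^11.7970 ≈ 132851 acres

133000 acres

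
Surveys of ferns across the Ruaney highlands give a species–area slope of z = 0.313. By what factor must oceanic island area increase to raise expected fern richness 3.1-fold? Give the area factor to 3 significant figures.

37.1

(A₂/A₁)^0.313 = 3.1, so A₂/A₁ = 3.1^(1/0.313) = 3.1^3.195
ln(A₂/A₁) = ln 3.1 / 0.313 = 1.1314 / 0.313 = 3.6147
A₂/A₁ = e^3.6147 ≈ 37.14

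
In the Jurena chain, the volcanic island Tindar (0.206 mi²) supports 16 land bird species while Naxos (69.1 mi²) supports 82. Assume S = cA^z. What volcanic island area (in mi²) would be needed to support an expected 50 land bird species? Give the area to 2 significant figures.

z = ln(82/16) / ln(69.1/0.206) = 1.6341 / 5.8154 = 0.2810
c = 16 / 0.206^0.2810 = 16 / 0.6415 = 24.94
A = (50/24.94)^(1/0.2810) ⇒ ln A = ln(2.005)/0.2810 = 2.4751
A = e^2.4751 ≈ 11.88 mi²

12 mi²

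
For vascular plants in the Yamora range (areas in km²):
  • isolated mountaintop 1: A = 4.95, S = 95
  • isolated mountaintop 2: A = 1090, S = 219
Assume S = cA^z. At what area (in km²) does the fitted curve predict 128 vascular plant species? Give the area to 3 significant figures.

34.0 km²

z = ln(219/95) / ln(1090/4.95) = 0.8352 / 5.3945 = 0.1548
c = 95 / 4.95^0.1548 = 95 / 1.281 = 74.16
A = (128/74.16)^(1/0.1548) ⇒ ln A = ln(1.726)/0.1548 = 3.5252
A = e^3.5252 ≈ 33.96 km²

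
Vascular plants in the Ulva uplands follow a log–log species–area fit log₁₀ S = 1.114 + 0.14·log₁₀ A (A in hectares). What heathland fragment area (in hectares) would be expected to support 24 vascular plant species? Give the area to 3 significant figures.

24 = 13 × A^0.14  ⇒  A^0.14 = 24/13 = 1.846
ln A = ln(1.846) / 0.14 = 0.6130 / 0.14 = 4.3784
A = e^4.3784 ≈ 79.71 hectares

79.7 hectares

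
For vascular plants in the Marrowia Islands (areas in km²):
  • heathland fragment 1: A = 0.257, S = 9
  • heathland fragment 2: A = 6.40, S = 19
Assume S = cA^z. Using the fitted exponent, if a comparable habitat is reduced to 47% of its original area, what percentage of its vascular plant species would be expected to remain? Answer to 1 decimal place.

z = ln(19/9) / ln(6.4/0.257) = 0.7472 / 3.2150 = 0.2324
S_new/S_old = (A_new/A_old)^z = 0.47^0.2324 = exp(0.2324 × -0.7550) = 0.8391

83.9%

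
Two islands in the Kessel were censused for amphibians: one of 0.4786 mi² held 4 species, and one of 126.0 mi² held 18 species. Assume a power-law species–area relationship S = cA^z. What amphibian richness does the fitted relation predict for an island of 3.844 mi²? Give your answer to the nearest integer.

7

z = ln(18/4) / ln(126/0.4786) = 1.5041 / 5.5732 = 0.2699
c = 4 / 0.4786^0.2699 = 4 / 0.8197 = 4.88
S₃ = 4.88 × 3.844^0.2699 = 4.88 × 1.438 ≈ 7.019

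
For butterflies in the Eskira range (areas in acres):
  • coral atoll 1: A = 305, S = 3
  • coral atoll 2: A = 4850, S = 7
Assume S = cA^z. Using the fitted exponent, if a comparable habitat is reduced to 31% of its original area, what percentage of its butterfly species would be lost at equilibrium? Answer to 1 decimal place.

30.1%

z = ln(7/3) / ln(4850/305) = 0.8473 / 2.7664 = 0.3063
S_new/S_old = (A_new/A_old)^z = 0.31^0.3063 = exp(0.3063 × -1.1712) = 0.6986
Fraction lost = 1 − 0.6986 = 0.3014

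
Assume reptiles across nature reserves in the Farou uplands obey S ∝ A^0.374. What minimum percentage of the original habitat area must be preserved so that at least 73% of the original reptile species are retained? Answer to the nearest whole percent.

43%

Need (A_new/A_old)^0.374 = 0.73, so A_new/A_old = 0.73^(1/0.374) = 0.73^2.674
ln(A_new/A_old) = ln 0.73 / 0.374 = -0.3147 / 0.374 = -0.8415
A_new/A_old = e^-0.8415 ≈ 0.4311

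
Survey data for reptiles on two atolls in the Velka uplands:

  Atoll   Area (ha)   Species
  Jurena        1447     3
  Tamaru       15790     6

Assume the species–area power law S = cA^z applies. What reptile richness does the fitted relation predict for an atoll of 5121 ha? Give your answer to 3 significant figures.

4.33

z = ln(6/3) / ln(15790/1447) = 0.6931 / 2.3899 = 0.2900
c = 3 / 1447^0.2900 = 3 / 8.254 = 0.3635
S₃ = 0.3635 × 5121^0.2900 = 0.3635 × 11.91 ≈ 4.328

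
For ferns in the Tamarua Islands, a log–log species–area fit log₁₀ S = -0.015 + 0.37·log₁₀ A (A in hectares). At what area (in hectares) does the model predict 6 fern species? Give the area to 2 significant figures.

140 hectares

6 = 0.9661 × A^0.37  ⇒  A^0.37 = 6/0.9661 = 6.211
ln A = ln(6.211) / 0.37 = 1.8263 / 0.37 = 4.9359
A = e^4.9359 ≈ 139.2 hectares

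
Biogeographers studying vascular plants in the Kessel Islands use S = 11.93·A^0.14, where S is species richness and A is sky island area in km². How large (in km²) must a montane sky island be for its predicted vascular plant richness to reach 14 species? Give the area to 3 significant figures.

14 = 11.93 × A^0.14  ⇒  A^0.14 = 14/11.93 = 1.174
ln A = ln(1.174) / 0.14 = 0.1600 / 0.14 = 1.1429
A = e^1.1429 ≈ 3.136 km²

3.14 km²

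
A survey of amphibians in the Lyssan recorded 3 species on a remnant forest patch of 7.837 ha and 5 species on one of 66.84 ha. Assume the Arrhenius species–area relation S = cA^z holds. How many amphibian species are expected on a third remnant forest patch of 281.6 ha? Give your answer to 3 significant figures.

z = ln(5/3) / ln(66.84/7.837) = 0.5108 / 2.1434 = 0.2383
c = 3 / 7.837^0.2383 = 3 / 1.633 = 1.837
S₃ = 1.837 × 281.6^0.2383 = 1.837 × 3.835 ≈ 7.044

7.04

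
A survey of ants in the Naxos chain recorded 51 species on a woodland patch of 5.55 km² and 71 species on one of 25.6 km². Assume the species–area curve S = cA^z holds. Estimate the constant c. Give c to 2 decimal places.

z = ln(S₂/S₁) / ln(A₂/A₁) = ln(71/51) / ln(25.6/5.55) = 0.3309 / 1.5288 = 0.2164
c = S₁ / A₁^z = 51 / 5.55^0.2164 = 51 / 1.449 = 35.2

35.20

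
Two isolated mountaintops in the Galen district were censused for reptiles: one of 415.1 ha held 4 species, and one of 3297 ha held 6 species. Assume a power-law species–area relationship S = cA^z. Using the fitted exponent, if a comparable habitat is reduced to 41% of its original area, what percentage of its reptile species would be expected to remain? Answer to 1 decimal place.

z = ln(6/4) / ln(3297/415.1) = 0.4055 / 2.0722 = 0.1957
S_new/S_old = (A_new/A_old)^z = 0.41^0.1957 = exp(0.1957 × -0.8916) = 0.8399

84.0%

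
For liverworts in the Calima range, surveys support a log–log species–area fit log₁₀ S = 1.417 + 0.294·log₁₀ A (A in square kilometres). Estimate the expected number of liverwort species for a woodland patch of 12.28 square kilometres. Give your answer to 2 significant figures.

S = 26.12 × 12.28^0.294 = 26.12 × 2.09 ≈ 54.6

55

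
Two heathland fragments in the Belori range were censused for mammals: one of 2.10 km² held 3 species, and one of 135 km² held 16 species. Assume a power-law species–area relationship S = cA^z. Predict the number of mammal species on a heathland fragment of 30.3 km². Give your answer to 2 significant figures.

z = ln(16/3) / ln(135/2.1) = 1.6740 / 4.1633 = 0.4021
c = 3 / 2.1^0.4021 = 3 / 1.348 = 2.226
S₃ = 2.226 × 30.3^0.4021 = 2.226 × 3.941 ≈ 8.774

8.8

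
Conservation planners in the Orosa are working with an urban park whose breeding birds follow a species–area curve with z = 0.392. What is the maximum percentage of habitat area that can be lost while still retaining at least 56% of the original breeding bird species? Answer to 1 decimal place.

77.2%

Need (A_new/A_old)^0.392 = 0.56, so A_new/A_old = 0.56^(1/0.392) = 0.56^2.551
ln(A_new/A_old) = ln 0.56 / 0.392 = -0.5798 / 0.392 = -1.4791
A_new/A_old = e^-1.4791 ≈ 0.2278
Fraction that can be lost = 1 − 0.2278 = 0.7722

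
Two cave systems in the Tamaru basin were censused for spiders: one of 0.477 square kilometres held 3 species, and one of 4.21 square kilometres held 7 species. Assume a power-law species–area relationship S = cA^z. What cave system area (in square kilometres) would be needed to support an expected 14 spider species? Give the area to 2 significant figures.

z = ln(7/3) / ln(4.21/0.477) = 0.8473 / 2.1777 = 0.3891
c = 3 / 0.477^0.3891 = 3 / 0.7498 = 4.001
A = (14/4.001)^(1/0.3891) ⇒ ln A = ln(3.499)/0.3891 = 3.2190
A = e^3.2190 ≈ 25 square kilometres

25 square kilometres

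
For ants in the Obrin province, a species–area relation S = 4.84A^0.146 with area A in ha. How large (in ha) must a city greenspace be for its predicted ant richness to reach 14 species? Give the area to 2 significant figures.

14 = 4.84 × A^0.146  ⇒  A^0.146 = 14/4.84 = 2.893
ln A = ln(2.893) / 0.146 = 1.0621 / 0.146 = 7.2749
A = e^7.2749 ≈ 1444 ha

1400 ha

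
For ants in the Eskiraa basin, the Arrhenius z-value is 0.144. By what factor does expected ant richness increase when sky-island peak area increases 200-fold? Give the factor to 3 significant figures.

2.14

S₂/S₁ = (A₂/A₁)^z = 200^0.144
ln(S₂/S₁) = 0.144 × ln 200 = 0.144 × 5.2983 = 0.7630
S₂/S₁ = e^0.7630 ≈ 2.145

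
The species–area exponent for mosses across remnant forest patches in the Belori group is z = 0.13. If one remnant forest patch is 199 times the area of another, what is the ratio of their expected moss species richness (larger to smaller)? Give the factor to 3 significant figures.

S₂/S₁ = (A₂/A₁)^z = 199^0.13
ln(S₂/S₁) = 0.13 × ln 199 = 0.13 × 5.2933 = 0.6881
S₂/S₁ = e^0.6881 ≈ 1.99

1.99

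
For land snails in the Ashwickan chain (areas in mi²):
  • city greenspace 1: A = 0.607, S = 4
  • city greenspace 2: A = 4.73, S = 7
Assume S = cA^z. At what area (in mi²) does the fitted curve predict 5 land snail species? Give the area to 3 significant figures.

1.38 mi²

z = ln(7/4) / ln(4.73/0.607) = 0.5596 / 2.0532 = 0.2726
c = 4 / 0.607^0.2726 = 4 / 0.8728 = 4.583
A = (5/4.583)^(1/0.2726) ⇒ ln A = ln(1.091)/0.2726 = 0.3195
A = e^0.3195 ≈ 1.376 mi²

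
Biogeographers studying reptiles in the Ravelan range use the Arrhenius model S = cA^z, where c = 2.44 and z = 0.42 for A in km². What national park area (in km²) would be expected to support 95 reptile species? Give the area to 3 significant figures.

6120 km²

95 = 2.44 × A^0.42  ⇒  A^0.42 = 95/2.44 = 38.93
ln A = ln(38.93) / 0.42 = 3.6619 / 0.42 = 8.7188
A = e^8.7188 ≈ 6117 km²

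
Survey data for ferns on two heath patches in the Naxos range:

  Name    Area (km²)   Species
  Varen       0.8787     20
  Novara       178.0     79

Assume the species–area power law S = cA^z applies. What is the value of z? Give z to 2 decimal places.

Taking logs: ln S = ln c + z ln A, so z = (ln S₂ − ln S₁)/(ln A₂ − ln A₁).
z = ln(79/20) / ln(178/0.8787) = ln(3.95) / ln(202.6) = 1.3737 / 5.3111 = 0.2587

0.26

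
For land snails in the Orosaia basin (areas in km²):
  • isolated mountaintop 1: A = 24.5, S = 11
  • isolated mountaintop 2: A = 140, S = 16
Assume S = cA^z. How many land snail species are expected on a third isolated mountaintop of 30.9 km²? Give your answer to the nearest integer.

z = ln(16/11) / ln(140/24.5) = 0.3747 / 1.7430 = 0.2150
c = 11 / 24.5^0.2150 = 11 / 1.989 = 5.53
S₃ = 5.53 × 30.9^0.2150 = 5.53 × 2.091 ≈ 11.56

12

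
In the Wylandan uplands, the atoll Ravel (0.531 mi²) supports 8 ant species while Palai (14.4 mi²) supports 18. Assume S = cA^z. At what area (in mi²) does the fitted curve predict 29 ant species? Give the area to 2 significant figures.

100 mi²

z = ln(18/8) / ln(14.4/0.531) = 0.8109 / 3.3002 = 0.2457
c = 8 / 0.531^0.2457 = 8 / 0.856 = 9.346
A = (29/9.346)^(1/0.2457) ⇒ ln A = ln(3.103)/0.2457 = 4.6082
A = e^4.6082 ≈ 100.3 mi²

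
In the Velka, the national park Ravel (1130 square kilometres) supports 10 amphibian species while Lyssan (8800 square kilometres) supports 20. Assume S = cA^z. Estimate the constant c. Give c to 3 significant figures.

0.931

z = ln(S₂/S₁) / ln(A₂/A₁) = ln(20/10) / ln(8800/1130) = 0.6931 / 2.0525 = 0.3377
c = S₁ / A₁^z = 10 / 1130^0.3377 = 10 / 10.74 = 0.931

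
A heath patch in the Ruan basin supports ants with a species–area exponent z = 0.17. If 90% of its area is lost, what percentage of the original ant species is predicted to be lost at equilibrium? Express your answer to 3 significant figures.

32.4%

S_new/S_old = (A_new/A_old)^z = 0.1^0.17
= exp(0.17 × ln 0.1) = exp(0.17 × -2.3026) = exp(-0.3914) ≈ 0.6761
Fraction lost = 1 − 0.6761 = 0.3239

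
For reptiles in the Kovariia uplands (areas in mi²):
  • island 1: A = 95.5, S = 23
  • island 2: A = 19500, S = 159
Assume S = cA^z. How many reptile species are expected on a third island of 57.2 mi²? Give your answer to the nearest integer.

z = ln(159/23) / ln(19500/95.5) = 1.9334 / 5.3190 = 0.3635
c = 23 / 95.5^0.3635 = 23 / 5.245 = 4.386
S₃ = 4.386 × 57.2^0.3635 = 4.386 × 4.353 ≈ 19.09

19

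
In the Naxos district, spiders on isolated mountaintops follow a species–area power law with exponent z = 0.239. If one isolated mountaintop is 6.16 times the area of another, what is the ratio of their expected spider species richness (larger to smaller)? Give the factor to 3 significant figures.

1.54

S₂/S₁ = (A₂/A₁)^z = 6.16^0.239
ln(S₂/S₁) = 0.239 × ln 6.16 = 0.239 × 1.8181 = 0.4345
S₂/S₁ = e^0.4345 ≈ 1.544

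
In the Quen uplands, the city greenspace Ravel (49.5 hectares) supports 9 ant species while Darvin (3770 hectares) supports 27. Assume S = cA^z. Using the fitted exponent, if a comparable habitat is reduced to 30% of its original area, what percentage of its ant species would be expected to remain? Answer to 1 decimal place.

z = ln(27/9) / ln(3770/49.5) = 1.0986 / 4.3329 = 0.2536
S_new/S_old = (A_new/A_old)^z = 0.3^0.2536 = exp(0.2536 × -1.2040) = 0.7369

73.7%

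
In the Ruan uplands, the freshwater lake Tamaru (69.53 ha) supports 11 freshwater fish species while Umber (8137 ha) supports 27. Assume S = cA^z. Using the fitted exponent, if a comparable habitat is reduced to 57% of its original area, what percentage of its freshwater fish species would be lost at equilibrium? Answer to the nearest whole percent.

z = ln(27/11) / ln(8137/69.53) = 0.8979 / 4.7624 = 0.1885
S_new/S_old = (A_new/A_old)^z = 0.57^0.1885 = exp(0.1885 × -0.5621) = 0.8994
Fraction lost = 1 − 0.8994 = 0.1006

10%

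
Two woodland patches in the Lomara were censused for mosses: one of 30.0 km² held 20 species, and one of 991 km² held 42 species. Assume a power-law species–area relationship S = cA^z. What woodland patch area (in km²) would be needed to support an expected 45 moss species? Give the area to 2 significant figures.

1400 km²

z = ln(42/20) / ln(991/30) = 0.7419 / 3.4975 = 0.2121
c = 20 / 30^0.2121 = 20 / 2.058 = 9.72
A = (45/9.72)^(1/0.2121) ⇒ ln A = ln(4.629)/0.2121 = 7.2239
A = e^7.2239 ≈ 1372 km²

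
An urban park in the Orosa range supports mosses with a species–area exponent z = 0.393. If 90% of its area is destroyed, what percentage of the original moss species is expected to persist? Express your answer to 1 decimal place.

40.5%

S_new/S_old = (A_new/A_old)^z = 0.1^0.393
= exp(0.393 × ln 0.1) = exp(0.393 × -2.3026) = exp(-0.9049) ≈ 0.4046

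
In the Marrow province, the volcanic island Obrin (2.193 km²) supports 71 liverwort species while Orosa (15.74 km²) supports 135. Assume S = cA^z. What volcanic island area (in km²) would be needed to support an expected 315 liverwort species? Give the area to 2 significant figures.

z = ln(135/71) / ln(15.74/2.193) = 0.6426 / 1.9709 = 0.3260
c = 71 / 2.193^0.3260 = 71 / 1.292 = 54.96
A = (315/54.96)^(1/0.3260) ⇒ ln A = ln(5.731)/0.3260 = 5.3550
A = e^5.3550 ≈ 211.7 km²

210 km²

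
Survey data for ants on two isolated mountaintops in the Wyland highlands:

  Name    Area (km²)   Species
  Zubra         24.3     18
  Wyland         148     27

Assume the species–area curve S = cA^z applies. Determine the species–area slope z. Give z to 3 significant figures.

0.224

Taking logs: ln S = ln c + z ln A, so z = (ln S₂ − ln S₁)/(ln A₂ − ln A₁).
z = ln(27/18) / ln(148/24.3) = ln(1.5) / ln(6.091) = 0.4055 / 1.8067 = 0.2244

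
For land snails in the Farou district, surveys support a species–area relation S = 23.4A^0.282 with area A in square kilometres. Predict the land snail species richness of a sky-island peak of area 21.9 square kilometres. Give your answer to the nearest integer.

S = 23.4 × 21.9^0.282
ln S = ln 23.4 + 0.282 × ln 21.9 = 3.1527 + 0.282 × 3.0865 = 4.0231
S = e^4.0231 ≈ 55.88

56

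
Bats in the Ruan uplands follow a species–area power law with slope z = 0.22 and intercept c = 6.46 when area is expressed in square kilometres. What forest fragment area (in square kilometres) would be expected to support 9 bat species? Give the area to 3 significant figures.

4.51 square kilometres

9 = 6.46 × A^0.22  ⇒  A^0.22 = 9/6.46 = 1.393
ln A = ln(1.393) / 0.22 = 0.3316 / 0.22 = 1.5073
A = e^1.5073 ≈ 4.514 square kilometres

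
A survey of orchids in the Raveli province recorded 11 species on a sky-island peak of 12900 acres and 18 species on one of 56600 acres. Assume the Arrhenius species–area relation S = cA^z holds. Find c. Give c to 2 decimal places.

0.47

z = ln(S₂/S₁) / ln(A₂/A₁) = ln(18/11) / ln(56600/12900) = 0.4925 / 1.4788 = 0.3330
c = S₁ / A₁^z = 11 / 12900^0.3330 = 11 / 23.39 = 0.4704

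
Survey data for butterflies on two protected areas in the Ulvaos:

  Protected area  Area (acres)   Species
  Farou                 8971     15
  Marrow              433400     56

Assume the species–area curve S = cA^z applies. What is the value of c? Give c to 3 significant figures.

0.681

z = ln(S₂/S₁) / ln(A₂/A₁) = ln(56/15) / ln(433400/8971) = 1.3173 / 3.8777 = 0.3397
c = S₁ / A₁^z = 15 / 8971^0.3397 = 15 / 22.02 = 0.6812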